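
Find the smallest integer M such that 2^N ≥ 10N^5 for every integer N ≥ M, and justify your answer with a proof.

M = 28

At N = 27: 134217728 < 143489070, so the inequality fails and M ≥ 28. We prove 2^N ≥ 10N^5 for all N ≥ 28.
For the base case N = 28: 2^N = 268435456 and 10N^5 = 172103680, so 268435456 ≥ 172103680.
Suppose the result is true for N = m, so 2^m ≥ 10m^5.
Then 2^(m + 1) = 2·(2^m) ≥ 2·(10m^5).
Also, for m ≥ 28 we have 2·(10m^5) ≥ 10(m+1)^5, since 2 ≥ (1 + 1/m)^5 for all m ≥ 28.
Combining, 2^(m + 1) ≥ 10(m+1)^5.
By induction, the statement is established for all N ≥ 28.
Hence the smallest such M is 28.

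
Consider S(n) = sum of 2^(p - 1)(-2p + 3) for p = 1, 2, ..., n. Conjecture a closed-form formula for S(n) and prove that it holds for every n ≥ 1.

S(n) = 2^n(-2n + 5) - 5

We claim S(n) = 2^n(-2n + 5) - 5 for all n ≥ 1.
Base case (n = 1): S(1) = 1, and the closed form gives 1. They agree.
Suppose the result is true for n = p, so S(p) = 2^p(-2p + 5) - 5.
Then S(p+1) = S(p) + (2^p(-2p + 1)) = (2^p(-2p + 5) - 5) + (2^p(-2p + 1)).
Simplifying, S(p+1) = -4·2^p·p + 6·2^p - 5 = 2^(p+1)(-2(p+1) + 5) - 5,
which is the closed form with n = p+1.
By induction, the statement is established for all n ≥ 1.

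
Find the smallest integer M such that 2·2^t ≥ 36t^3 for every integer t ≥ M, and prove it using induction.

At t = 16: 131072 < 147456, so the inequality fails and M ≥ 17. We prove 2·2^t ≥ 36t^3 for all t ≥ 17.
For the base case t = 17: 2·2^t = 262144 and 36t^3 = 176868, so 262144 ≥ 176868.
Inductive step: suppose the statement holds for some k ≥ 17, so 2·2^k ≥ 36k^3.
Then 2·2^(k + 1) = 2·(2·2^k) ≥ 2·(36k^3).
Also, for k ≥ 17 we have 2·(36k^3) ≥ 36(k+1)^3, since 2 ≥ (1 + 1/k)^3 for all k ≥ 17.
Combining, 2·2^(k + 1) ≥ 36(k+1)^3.
This completes the induction.
Hence the smallest such M is 17.

M = 17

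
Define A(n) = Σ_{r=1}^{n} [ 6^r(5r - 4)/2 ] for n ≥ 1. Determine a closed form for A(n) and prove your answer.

We claim A(n) = 3·6^n(n - 1) + 3 for all n ≥ 1.
Base case (n = 1): A(1) = 3, and the closed form gives 3. They agree.
Inductive step: assume the claim holds for n = r, so A(r) = 3·6^r(r - 1) + 3.
Then A(r+1) = A(r) + (6^r(15r + 3)) = (3·6^r(r - 1) + 3) + (6^r(15r + 3)).
Simplifying, A(r+1) = 18·6^r·r + 3 = 3·6^(r+1)((r+1) - 1) + 3,
which is the closed form with n = r+1.
By induction, the statement is established for all n ≥ 1.

A(n) = 3·6^n(n - 1) + 3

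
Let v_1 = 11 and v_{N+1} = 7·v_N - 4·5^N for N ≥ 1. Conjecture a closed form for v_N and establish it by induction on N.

Computing the first terms: v_1 = 11, v_2 = 57, v_3 = 299. This suggests v_N = 2·5^N + 7^(N - 1).
For the base case N = 1: the formula gives 11 = 11 = v_1.
Inductive step: assume the claim holds for N = k, so v_k = 2·5^k + 7^(k - 1).
Then v_{k+1} = 7·v_k - 4·5^k = 7·(2·5^k + 7^(k - 1)) - 4·5^k = 2·5^(k + 1) + 7^k = 2·5^(k+1) + 7^((k+1) - 1),
which is the claimed formula at N = k+1.
By induction, the statement is established for all N ≥ 1.

v_N = 2·5^N + 7^(N - 1)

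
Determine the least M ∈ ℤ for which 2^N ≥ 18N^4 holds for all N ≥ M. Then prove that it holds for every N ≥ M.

M = 23

At N = 22: 4194304 < 4216608, so the inequality fails and M ≥ 23. We prove 2^N ≥ 18N^4 for all N ≥ 23.
Base step (N = 23): 2^N = 8388608 and 18N^4 = 5037138, so 8388608 ≥ 5037138.
Inductive step: suppose the statement holds for some m ≥ 23, so 2^m ≥ 18m^4.
Then 2^(m + 1) = 2·(2^m) ≥ 2·(18m^4).
Also, for m ≥ 23 we have 2·(18m^4) ≥ 18(m+1)^4, since 2 ≥ (1 + 1/m)^4 for all m ≥ 23.
Combining, 2^(m + 1) ≥ 18(m+1)^4.
This completes the induction.
Hence the smallest such M is 23.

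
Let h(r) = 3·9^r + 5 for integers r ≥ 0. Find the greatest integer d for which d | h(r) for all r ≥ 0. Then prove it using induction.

d = 8

Computing the first values: h(0) = 8 and h(1) = 32; gcd(8, 32) = 8, so d ≤ 8.
We prove 8 | 3·9^r + 5 for all r ≥ 0 by induction on r.
When r = 0: h(0) = 8 = 8·(1), so 8 | h(0).
Inductive step: suppose the statement holds for some m ≥ 0, i.e. 8 | h(m). Then
h(m+1) = 3·9^(m+1) + 5 = 9·(3·9^m + 5) - 40 = 9·h(m) - 40. The first term is divisible by 8 by the inductive hypothesis, and -40 is divisible by 8. Hence 8 | h(m+1).
Hence, by induction on r, the claim holds for every r ≥ 0.
Therefore the largest such d is 8.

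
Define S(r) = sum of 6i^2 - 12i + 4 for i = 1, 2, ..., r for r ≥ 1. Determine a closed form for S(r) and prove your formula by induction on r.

S(r) = r(2r^2 - 3r - 1)

We claim S(r) = r(2r^2 - 3r - 1) for all r ≥ 1.
Base step (r = 1): S(1) = -2, and the closed form gives -2. They agree.
Suppose the result is true for r = i, so S(i) = i(2i^2 - 3i - 1).
Then S(i+1) = S(i) + (6i^2 - 2) = (i(2i^2 - 3i - 1)) + (6i^2 - 2).
Simplifying, S(i+1) = (i + 1)(2i^2 + i - 2) = (i+1)(2(i+1)^2 - 3(i+1) - 1),
which is the closed form with r = i+1.
By the principle of mathematical induction, the result holds for all r ≥ 1.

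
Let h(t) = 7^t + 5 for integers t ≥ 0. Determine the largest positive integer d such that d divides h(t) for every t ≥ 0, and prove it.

d = 6

Computing the first values: h(0) = 6 and h(1) = 12; gcd(6, 12) = 6, so d ≤ 6.
We prove 6 | 7^t + 5 for all t ≥ 0 by induction on t.
Base step (t = 0): h(0) = 6 = 6·(1), so 6 | h(0).
For the inductive step, assume it holds for an arbitrary m ≥ 0, i.e. 6 | h(m). Then
h(m+1) = 7^(m+1) + 5 = 7·(7^m + 5) - 30 = 7·h(m) - 30. The first term is divisible by 6 by the inductive hypothesis, and -30 is divisible by 6. Hence 6 | h(m+1).
By the principle of mathematical induction, the result holds for all t ≥ 0.
Therefore the largest such d is 6.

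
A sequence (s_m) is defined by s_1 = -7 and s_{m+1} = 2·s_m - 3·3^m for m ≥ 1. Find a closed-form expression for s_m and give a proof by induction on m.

s_m = 2^m - 3^(m + 1)

Computing the first terms: s_1 = -7, s_2 = -23, s_3 = -73. This suggests s_m = 2^m - 3^(m + 1).
For the base case m = 1: the formula gives -7 = -7 = s_1.
Inductive step: suppose the statement holds for some j ≥ 1, so s_j = 2^j - 3^(j + 1).
Then s_{j+1} = 2·s_j - 3·3^j = 2·(2^j - 3^(j + 1)) - 3·3^j = 2^(j + 1) - 3^(j + 2) = 2^(j+1) - 3^((j+1) + 1),
which is the claimed formula at m = j+1.
By the principle of mathematical induction, the result holds for all m ≥ 1.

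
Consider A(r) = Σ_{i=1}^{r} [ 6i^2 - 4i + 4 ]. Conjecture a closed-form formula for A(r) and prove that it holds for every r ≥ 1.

We claim A(r) = r(2r^2 + r + 3) for all r ≥ 1.
Base step (r = 1): A(1) = 6, and the closed form gives 6. They agree.
Inductive step: suppose the statement holds for some i ≥ 1, so A(i) = i(2i^2 + i + 3).
Then A(i+1) = A(i) + (6i^2 + 8i + 6) = (i(2i^2 + i + 3)) + (6i^2 + 8i + 6).
Simplifying, A(i+1) = (i + 1)(2i^2 + 5i + 6) = (i+1)(2(i+1)^2 + (i+1) + 3),
which is the closed form with r = i+1.
Hence, by induction on r, the claim holds for every r ≥ 1.

A(r) = r(2r^2 + r + 3)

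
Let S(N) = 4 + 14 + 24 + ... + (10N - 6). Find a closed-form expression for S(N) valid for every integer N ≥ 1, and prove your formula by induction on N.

We claim S(N) = N(5N - 1) for all N ≥ 1.
For the base case N = 1: S(1) = 4, and the closed form gives 4. They agree.
Inductive step: suppose the statement holds for some p ≥ 1, so S(p) = p(5p - 1).
Then S(p+1) = S(p) + (10p + 4) = (p(5p - 1)) + (10p + 4).
Simplifying, S(p+1) = (p + 1)(5p + 4) = (p+1)(5(p+1) - 1),
which is the closed form with N = p+1.
Hence, by induction on N, the claim holds for every N ≥ 1.

S(N) = N(5N - 1)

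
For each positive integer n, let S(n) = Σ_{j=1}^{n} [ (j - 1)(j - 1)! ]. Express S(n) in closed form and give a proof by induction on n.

We claim S(n) = n! - 1 for all n ≥ 1.
For the base case n = 1: S(1) = 0, and the closed form gives 0. They agree.
For the inductive step, assume it holds for an arbitrary j ≥ 1, so S(j) = j! - 1.
Then S(j+1) = S(j) + (j·j!) = (j! - 1) + (j·j!).
Simplifying, S(j+1) = (j+1)! - 1,
which is the closed form with n = j+1.
This completes the induction.

S(n) = n! - 1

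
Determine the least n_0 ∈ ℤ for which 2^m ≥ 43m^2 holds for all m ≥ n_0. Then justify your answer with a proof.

At m = 12: 4096 < 6192, so the inequality fails and n_0 ≥ 13. We prove 2^m ≥ 43m^2 for all m ≥ 13.
Base case (m = 13): 2^m = 8192 and 43m^2 = 7267, so 8192 ≥ 7267.
Inductive step: suppose the statement holds for some i ≥ 13, so 2^i ≥ 43i^2.
Then 2^(i + 1) = 2·(2^i) ≥ 2·(43i^2).
Also, for i ≥ 13 we have 2·(43i^2) ≥ 43(i+1)^2, since 2 ≥ (1 + 1/i)^2 for all i ≥ 13.
Combining, 2^(i + 1) ≥ 43(i+1)^2.
Hence, by induction on m, the claim holds for every m ≥ 13.
Hence the smallest such n_0 is 13.

n_0 = 13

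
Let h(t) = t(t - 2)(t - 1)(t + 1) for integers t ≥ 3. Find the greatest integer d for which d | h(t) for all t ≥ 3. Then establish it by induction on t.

d = 24

Computing the first values: h(3) = 24 and h(4) = 120; gcd(24, 120) = 24, so d ≤ 24.
We prove 24 | t(t - 2)(t - 1)(t + 1) for all t ≥ 3 by induction on t.
Base step (t = 3): h(3) = 24 = 24·(1), so 24 | h(3).
Inductive step: suppose the statement holds for some m ≥ 3, i.e. 24 | h(m). Then
h(m+1) − h(m) = (m-1)·m·(m+1)·(m+2) − (m-2)·(m-1)·m·(m+1) = (m-1)·m·(m+1)·[(m+2) − (m-2)] = 4·(m-1)·m·(m+1). The product of 3 consecutive integers is divisible by (3)! = 6, so h(m+1) − h(m) is divisible by 4·6 = 24. By the inductive hypothesis 24 | h(m), hence 24 | h(m+1).
This completes the induction.
Therefore the largest such d is 24.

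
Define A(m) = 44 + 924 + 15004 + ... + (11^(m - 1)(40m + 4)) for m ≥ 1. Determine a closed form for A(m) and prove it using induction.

We claim A(m) = 4·11^m·m for all m ≥ 1.
Base case (m = 1): A(1) = 44, and the closed form gives 44. They agree.
For the inductive step, assume it holds for an arbitrary p ≥ 1, so A(p) = 4·11^p·p.
Then A(p+1) = A(p) + (11^p(40p + 44)) = (4·11^p·p) + (11^p(40p + 44)).
Simplifying, A(p+1) = 44·11^p(p + 1) = 4·11^(p+1)·(p+1),
which is the closed form with m = p+1.
By the principle of mathematical induction, the result holds for all m ≥ 1.

A(m) = 4·11^m·m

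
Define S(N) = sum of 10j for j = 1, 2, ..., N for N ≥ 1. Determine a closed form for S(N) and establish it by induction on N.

S(N) = 5N(N + 1)

We claim S(N) = 5N(N + 1) for all N ≥ 1.
When N = 1: S(1) = 10, and the closed form gives 10. They agree.
Suppose the result is true for N = j, so S(j) = 5j(j + 1).
Then S(j+1) = S(j) + (10j + 10) = (5j(j + 1)) + (10j + 10).
Simplifying, S(j+1) = 5(j + 1)(j + 2) = 5(j+1)((j+1) + 1),
which is the closed form with N = j+1.
By induction, the statement is established for all N ≥ 1.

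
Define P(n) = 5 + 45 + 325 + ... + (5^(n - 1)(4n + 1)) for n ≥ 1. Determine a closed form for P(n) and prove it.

P(n) = 5^n·n

We claim P(n) = 5^n·n for all n ≥ 1.
For the base case n = 1: P(1) = 5, and the closed form gives 5. They agree.
For the inductive step, assume it holds for an arbitrary p ≥ 1, so P(p) = 5^p·p.
Then P(p+1) = P(p) + (5^p(4p + 5)) = (5^p·p) + (5^p(4p + 5)).
Simplifying, P(p+1) = 5^(p + 1)(p + 1) = 5^(p+1)·(p+1),
which is the closed form with n = p+1.
Hence, by induction on n, the claim holds for every n ≥ 1.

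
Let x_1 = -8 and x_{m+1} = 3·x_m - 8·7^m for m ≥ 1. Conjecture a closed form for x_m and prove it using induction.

x_m = 2·3^m - 2·7^m

Computing the first terms: x_1 = -8, x_2 = -80, x_3 = -632. This suggests x_m = 2·3^m - 2·7^m.
When m = 1: the formula gives -8 = -8 = x_1.
Suppose the result is true for m = i, so x_i = 2·3^i - 2·7^i.
Then x_{i+1} = 3·x_i - 8·7^i = 3·(2·3^i - 2·7^i) - 8·7^i = 2·3^(i + 1) - 2·7^(i + 1),
which is the claimed formula at m = i+1.
This completes the induction.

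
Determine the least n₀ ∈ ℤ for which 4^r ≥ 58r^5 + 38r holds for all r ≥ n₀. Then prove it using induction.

At r = 11: 4194304 < 9341376, so the inequality fails and n₀ ≥ 12. We prove 4^r ≥ 58r^5 + 38r for all r ≥ 12.
When r = 12: 4^r = 16777216 and 58r^5 + 38r = 14432712, so 16777216 ≥ 14432712.
Suppose the result is true for r = p, so 4^p ≥ 58p^5 + 38p.
Then 4^(p + 1) = 4·(4^p) ≥ 4·(58p^5 + 38p).
Also, for p ≥ 12 we have 4·(58p^5 + 38p) ≥ 58(p+1)^5 + 38(p+1), since 4·(58p^5 + 38p) − (58(p+1)^5 + 38(p+1)) = 174p^5 - 290p^4 - 580p^3 - 580p^2 - 176p - 96, which is nonnegative for all p ≥ 12.
Combining, 4^(p + 1) ≥ 58(p+1)^5 + 38(p+1).
Hence, by induction on r, the claim holds for every r ≥ 12.
Hence the smallest such n₀ is 12.

n₀ = 12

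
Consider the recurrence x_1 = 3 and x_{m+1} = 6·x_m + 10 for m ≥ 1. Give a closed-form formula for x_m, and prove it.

x_m = 5·6^(m - 1) - 2

Computing the first terms: x_1 = 3, x_2 = 28, x_3 = 178. This suggests x_m = 5·6^(m - 1) - 2.
When m = 1: the formula gives 3 = 3 = x_1.
Inductive step: suppose the statement holds for some k ≥ 1, so x_k = 5·6^(k - 1) - 2.
Then x_{k+1} = 6·x_k + 10 = 6·(5·6^(k - 1) - 2) + 10 = 5·6^k - 2 = 5·6^((k+1) - 1) - 2,
which is the claimed formula at m = k+1.
By the principle of mathematical induction, the result holds for all m ≥ 1.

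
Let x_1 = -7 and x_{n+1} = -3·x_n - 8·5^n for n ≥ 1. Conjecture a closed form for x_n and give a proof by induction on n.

x_n = -2(-3)^(n - 1) - 5^n

Computing the first terms: x_1 = -7, x_2 = -19, x_3 = -143. This suggests x_n = -2(-3)^(n - 1) - 5^n.
For the base case n = 1: the formula gives -7 = -7 = x_1.
Inductive step: suppose the statement holds for some r ≥ 1, so x_r = -2(-3)^(r - 1) - 5^r.
Then x_{r+1} = -3·x_r - 8·5^r = -3·(-2(-3)^(r - 1) - 5^r) - 8·5^r = -2(-3)^r - 5^(r + 1) = -2(-3)^((r+1) - 1) - 5^(r+1),
which is the claimed formula at n = r+1.
By induction, the statement is established for all n ≥ 1.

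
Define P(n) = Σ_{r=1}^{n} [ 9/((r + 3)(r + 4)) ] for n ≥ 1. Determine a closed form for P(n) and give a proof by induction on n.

We claim P(n) = 9n/(4(n + 4)) for all n ≥ 1.
When n = 1: P(1) = 9/20, and the closed form gives 9/20. They agree.
Suppose the result is true for n = r, so P(r) = 9r/(4(r + 4)).
Then P(r+1) = P(r) + (9/((r + 4)(r + 5))) = (9r/(4(r + 4))) + (9/((r + 4)(r + 5))).
Simplifying, P(r+1) = 9(r + 1)/(4(r + 5)) = 9(r+1)/(4((r+1) + 4)),
which is the closed form with n = r+1.
This completes the induction.

P(n) = 9n/(4(n + 4))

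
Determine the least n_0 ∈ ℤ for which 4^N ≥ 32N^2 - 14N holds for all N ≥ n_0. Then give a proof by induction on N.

At N = 4: 256 < 456, so the inequality fails and n_0 ≥ 5. We prove 4^N ≥ 32N^2 - 14N for all N ≥ 5.
Base step (N = 5): 4^N = 1024 and 32N^2 - 14N = 730, so 1024 ≥ 730.
Inductive step: suppose the statement holds for some k ≥ 5, so 4^k ≥ 32k^2 - 14k.
Then 4^(k + 1) = 4·(4^k) ≥ 4·(32k^2 - 14k).
Also, for k ≥ 5 we have 4·(32k^2 - 14k) ≥ 32(k+1)^2 - 14(k+1), since 4·(32k^2 - 14k) − (32(k+1)^2 - 14(k+1)) = 96k^2 - 106k - 18, which is nonnegative for all k ≥ 5.
Combining, 4^(k + 1) ≥ 32(k+1)^2 - 14(k+1).
Hence, by induction on N, the claim holds for every N ≥ 5.
Hence the smallest such n_0 is 5.

n_0 = 5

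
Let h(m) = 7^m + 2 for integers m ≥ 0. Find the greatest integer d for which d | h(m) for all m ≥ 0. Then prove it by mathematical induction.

Computing the first values: h(0) = 3 and h(1) = 9; gcd(3, 9) = 3, so d ≤ 3.
We prove 3 | 7^m + 2 for all m ≥ 0 by induction on m.
When m = 0: h(0) = 3 = 3·(1), so 3 | h(0).
Inductive step: assume the claim holds for m = k, i.e. 3 | h(k). Then
h(k+1) = 7^(k+1) + 2 = 7·(7^k + 2) - 12 = 7·h(k) - 12. The first term is divisible by 3 by the inductive hypothesis, and -12 is divisible by 3. Hence 3 | h(k+1).
By the principle of mathematical induction, the result holds for all m ≥ 0.
Therefore the largest such d is 3.

d = 3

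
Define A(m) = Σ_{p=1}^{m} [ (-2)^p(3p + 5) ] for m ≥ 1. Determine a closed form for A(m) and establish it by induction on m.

We claim A(m) = 2(-2)^m(m + 2) - 4 for all m ≥ 1.
Base step (m = 1): A(1) = -16, and the closed form gives -16. They agree.
Suppose the result is true for m = p, so A(p) = 2(-2)^p(p + 2) - 4.
Then A(p+1) = A(p) + ((-2)^(p + 1)(3p + 8)) = (2(-2)^p(p + 2) - 4) + ((-2)^(p + 1)(3p + 8)).
Simplifying, A(p+1) = -4(-2)^p·p - 12(-2)^p - 4 = 2(-2)^(p+1)((p+1) + 2) - 4,
which is the closed form with m = p+1.
By induction, the statement is established for all m ≥ 1.

A(m) = 2(-2)^m(m + 2) - 4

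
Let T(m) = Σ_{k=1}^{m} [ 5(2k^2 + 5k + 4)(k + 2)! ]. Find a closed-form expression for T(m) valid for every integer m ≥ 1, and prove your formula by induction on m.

We claim T(m) = (10m + 5)(m + 3)! - 30 for all m ≥ 1.
When m = 1: T(1) = 330, and the closed form gives 330. They agree.
Inductive step: assume the claim holds for m = k, so T(k) = (10k + 5)(k + 3)! - 30.
Then T(k+1) = T(k) + (5(2k^2 + 9k + 11)(k + 3)!) = ((10k + 5)(k + 3)! - 30) + (5(2k^2 + 9k + 11)(k + 3)!).
Simplifying, T(k+1) = (10(k+1) + 5)((k+1) + 3)! - 30,
which is the closed form with m = k+1.
This completes the induction.

T(m) = (10m + 5)(m + 3)! - 30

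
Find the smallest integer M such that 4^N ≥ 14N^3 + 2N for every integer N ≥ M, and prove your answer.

At N = 5: 1024 < 1760, so the inequality fails and M ≥ 6. We prove 4^N ≥ 14N^3 + 2N for all N ≥ 6.
Base case (N = 6): 4^N = 4096 and 14N^3 + 2N = 3036, so 4096 ≥ 3036.
Inductive step: assume the claim holds for N = i, so 4^i ≥ 14i^3 + 2i.
Then 4^(i + 1) = 4·(4^i) ≥ 4·(14i^3 + 2i).
Also, for i ≥ 6 we have 4·(14i^3 + 2i) ≥ 14(i+1)^3 + 2(i+1), since 4·(14i^3 + 2i) − (14(i+1)^3 + 2(i+1)) = 42i^3 - 42i^2 - 36i - 16, which is nonnegative for all i ≥ 6.
Combining, 4^(i + 1) ≥ 14(i+1)^3 + 2(i+1).
Hence, by induction on N, the claim holds for every N ≥ 6.
Hence the smallest such M is 6.

M = 6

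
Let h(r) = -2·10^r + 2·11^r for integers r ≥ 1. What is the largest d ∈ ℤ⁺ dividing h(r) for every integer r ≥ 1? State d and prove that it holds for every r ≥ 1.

Computing the first values: h(1) = 2 and h(2) = 42; gcd(2, 42) = 2, so d ≤ 2.
We prove 2 | -2·10^r + 2·11^r for all r ≥ 1 by induction on r.
Base step (r = 1): h(1) = 2 = 2·(1), so 2 | h(1).
Inductive step: suppose the statement holds for some p ≥ 1, i.e. 2 | h(p). Then
h(p+1) − 11·h(p) = (-2·10^(p+1) + 2·11^(p+1)) − 11·(-2·10^p + 2·11^p) = (-2)·10^p·(10 − 11) = (2)·10^p. Since 2 | h(p) by the inductive hypothesis, 2 | 11·h(p); and 2 | 2 since 2 = 2·1. Therefore 2 | h(p+1).
By induction, the statement is established for all r ≥ 1.
Therefore the largest such d is 2.

d = 2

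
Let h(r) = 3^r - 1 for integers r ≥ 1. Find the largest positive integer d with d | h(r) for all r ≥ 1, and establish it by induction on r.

d = 2

Computing the first values: h(1) = 2 and h(2) = 8; gcd(2, 8) = 2, so d ≤ 2.
We prove 2 | 3^r - 1 for all r ≥ 1 by induction on r.
Base case (r = 1): h(1) = 2 = 2·(1), so 2 | h(1).
Inductive step: assume the claim holds for r = k, i.e. 2 | h(k). Then
3^{k+1} − 1^{k+1} = 3·3^k − 1·1^k = 3·(3^k − 1^k) + (2)·1^k. The first term is divisible by 2 by the inductive hypothesis, and the second term (2)·1^k is divisible by 2 since 2 | 2. Hence 2 | h(k+1).
By the principle of mathematical induction, the result holds for all r ≥ 1.
Therefore the largest such d is 2.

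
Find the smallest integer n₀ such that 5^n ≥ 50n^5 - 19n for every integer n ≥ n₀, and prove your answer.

At n = 9: 1953125 < 2952279, so the inequality fails and n₀ ≥ 10. We prove 5^n ≥ 50n^5 - 19n for all n ≥ 10.
Base case (n = 10): 5^n = 9765625 and 50n^5 - 19n = 4999810, so 9765625 ≥ 4999810.
For the inductive step, assume it holds for an arbitrary r ≥ 10, so 5^r ≥ 50r^5 - 19r.
Then 5^(r + 1) = 5·(5^r) ≥ 5·(50r^5 - 19r).
Also, for r ≥ 10 we have 5·(50r^5 - 19r) ≥ 50(r+1)^5 - 19(r+1), since 5·(50r^5 - 19r) − (50(r+1)^5 - 19(r+1)) = 200r^5 - 250r^4 - 500r^3 - 500r^2 - 326r - 31, which is nonnegative for all r ≥ 10.
Combining, 5^(r + 1) ≥ 50(r+1)^5 - 19(r+1).
Hence, by induction on n, the claim holds for every n ≥ 10.
Hence the smallest such n₀ is 10.

n₀ = 10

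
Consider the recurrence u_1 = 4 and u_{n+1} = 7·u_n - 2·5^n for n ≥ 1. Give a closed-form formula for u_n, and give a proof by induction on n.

Computing the first terms: u_1 = 4, u_2 = 18, u_3 = 76. This suggests u_n = 5^n - 7^(n - 1).
Base case (n = 1): the formula gives 4 = 4 = u_1.
Inductive step: assume the claim holds for n = j, so u_j = 5^j - 7^(j - 1).
Then u_{j+1} = 7·u_j - 2·5^j = 7·(5^j - 7^(j - 1)) - 2·5^j = 5^(j + 1) - 7^j = 5^(j+1) - 7^((j+1) - 1),
which is the claimed formula at n = j+1.
By induction, the statement is established for all n ≥ 1.

u_n = 5^n - 7^(n - 1)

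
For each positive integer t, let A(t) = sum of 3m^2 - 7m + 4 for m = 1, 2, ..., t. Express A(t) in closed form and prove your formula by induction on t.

A(t) = t(t - 1)^2

We claim A(t) = t(t - 1)^2 for all t ≥ 1.
For the base case t = 1: A(1) = 0, and the closed form gives 0. They agree.
For the inductive step, assume it holds for an arbitrary m ≥ 1, so A(m) = m(m^2 - 2m + 1).
Then A(m+1) = A(m) + (m(3m - 1)) = (m(m^2 - 2m + 1)) + (m(3m - 1)).
Simplifying, A(m+1) = m^2·(m + 1) = (m+1)((m+1) - 1)^2,
which is the closed form with t = m+1.
This completes the induction.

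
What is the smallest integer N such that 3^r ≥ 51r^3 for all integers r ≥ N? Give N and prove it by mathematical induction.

At r = 9: 19683 < 37179, so the inequality fails and N ≥ 10. We prove 3^r ≥ 51r^3 for all r ≥ 10.
For the base case r = 10: 3^r = 59049 and 51r^3 = 51000, so 59049 ≥ 51000.
Suppose the result is true for r = p, so 3^p ≥ 51p^3.
Then 3^(p + 1) = 3·(3^p) ≥ 3·(51p^3).
Also, for p ≥ 10 we have 3·(51p^3) ≥ 51(p+1)^3, since 3 ≥ (1 + 1/p)^3 for all p ≥ 10.
Combining, 3^(p + 1) ≥ 51(p+1)^3.
Hence, by induction on r, the claim holds for every r ≥ 10.
Hence the smallest such N is 10.

N = 10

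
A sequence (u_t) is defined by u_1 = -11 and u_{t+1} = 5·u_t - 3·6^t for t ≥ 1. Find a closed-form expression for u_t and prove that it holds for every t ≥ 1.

Computing the first terms: u_1 = -11, u_2 = -73, u_3 = -473. This suggests u_t = 7·5^(t - 1) - 3·6^t.
Base case (t = 1): the formula gives -11 = -11 = u_1.
For the inductive step, assume it holds for an arbitrary j ≥ 1, so u_j = 7·5^(j - 1) - 3·6^j.
Then u_{j+1} = 5·u_j - 3·6^j = 5·(7·5^(j - 1) - 3·6^j) - 3·6^j = 7·5^j - 3·6^(j + 1) = 7·5^((j+1) - 1) - 3·6^(j+1),
which is the claimed formula at t = j+1.
By the principle of mathematical induction, the result holds for all t ≥ 1.

u_t = 7·5^(t - 1) - 3·6^t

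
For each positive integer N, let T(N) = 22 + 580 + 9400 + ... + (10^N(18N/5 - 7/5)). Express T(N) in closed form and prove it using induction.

T(N) = 2·10^N(2N - 1) + 2

We claim T(N) = 2·10^N(2N - 1) + 2 for all N ≥ 1.
For the base case N = 1: T(1) = 22, and the closed form gives 22. They agree.
Inductive step: assume the claim holds for N = k, so T(k) = 2·10^k(2k - 1) + 2.
Then T(k+1) = T(k) + (10^k(36k + 22)) = (2·10^k(2k - 1) + 2) + (10^k(36k + 22)).
Simplifying, T(k+1) = 40·10^k·k + 20·10^k + 2 = 2·10^(k+1)(2(k+1) - 1) + 2,
which is the closed form with N = k+1.
By the principle of mathematical induction, the result holds for all N ≥ 1.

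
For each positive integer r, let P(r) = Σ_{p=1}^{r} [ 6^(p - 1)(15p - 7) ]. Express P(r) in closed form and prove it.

P(r) = 6^r(3r - 2) + 2

We claim P(r) = 6^r(3r - 2) + 2 for all r ≥ 1.
Base case (r = 1): P(1) = 8, and the closed form gives 8. They agree.
For the inductive step, assume it holds for an arbitrary p ≥ 1, so P(p) = 6^p(3p - 2) + 2.
Then P(p+1) = P(p) + (6^p(15p + 8)) = (6^p(3p - 2) + 2) + (6^p(15p + 8)).
Simplifying, P(p+1) = 18·6^p·p + 6·6^p + 2 = 6^(p+1)(3(p+1) - 2) + 2,
which is the closed form with r = p+1.
By the principle of mathematical induction, the result holds for all r ≥ 1.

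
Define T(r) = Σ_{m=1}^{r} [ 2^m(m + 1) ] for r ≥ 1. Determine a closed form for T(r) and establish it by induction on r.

T(r) = 2^(r + 1)r

We claim T(r) = 2^(r + 1)r for all r ≥ 1.
When r = 1: T(1) = 4, and the closed form gives 4. They agree.
Inductive step: suppose the statement holds for some m ≥ 1, so T(m) = 2^(m + 1)m.
Then T(m+1) = T(m) + (2^(m + 1)(m + 2)) = (2^(m + 1)m) + (2^(m + 1)(m + 2)).
Simplifying, T(m+1) = 2^(m + 2)(m + 1) = 2^((m+1) + 1)(m+1),
which is the closed form with r = m+1.
This completes the induction.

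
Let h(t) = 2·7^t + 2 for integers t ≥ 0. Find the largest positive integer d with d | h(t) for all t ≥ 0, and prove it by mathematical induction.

d = 4

Computing the first values: h(0) = 4 and h(1) = 16; gcd(4, 16) = 4, so d ≤ 4.
We prove 4 | 2·7^t + 2 for all t ≥ 0 by induction on t.
Base step (t = 0): h(0) = 4 = 4·(1), so 4 | h(0).
For the inductive step, assume it holds for an arbitrary p ≥ 0, i.e. 4 | h(p). Then
h(p+1) = 2·7^(p+1) + 2 = 7·(2·7^p + 2) - 12 = 7·h(p) - 12. The first term is divisible by 4 by the inductive hypothesis, and -12 is divisible by 4. Hence 4 | h(p+1).
Hence, by induction on t, the claim holds for every t ≥ 0.
Therefore the largest such d is 4.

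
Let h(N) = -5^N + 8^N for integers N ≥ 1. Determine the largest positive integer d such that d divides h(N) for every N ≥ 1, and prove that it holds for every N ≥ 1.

d = 3

Computing the first values: h(1) = 3 and h(2) = 39; gcd(3, 39) = 3, so d ≤ 3.
We prove 3 | -5^N + 8^N for all N ≥ 1 by induction on N.
For the base case N = 1: h(1) = 3 = 3·(1), so 3 | h(1).
Inductive step: suppose the statement holds for some k ≥ 1, i.e. 3 | h(k). Then
8^{k+1} − 5^{k+1} = 8·8^k − 5·5^k = 8·(8^k − 5^k) + (3)·5^k. The first term is divisible by 3 by the inductive hypothesis, and the second term (3)·5^k is divisible by 3 since 3 | 3. Hence 3 | h(k+1).
By induction, the statement is established for all N ≥ 1.
Therefore the largest such d is 3.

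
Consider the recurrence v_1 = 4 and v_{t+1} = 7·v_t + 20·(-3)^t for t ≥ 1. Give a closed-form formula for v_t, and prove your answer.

v_t = -2(-3)^t - 2·7^(t - 1)

Computing the first terms: v_1 = 4, v_2 = -32, v_3 = -44. This suggests v_t = -2(-3)^t - 2·7^(t - 1).
When t = 1: the formula gives 4 = 4 = v_1.
Inductive step: suppose the statement holds for some m ≥ 1, so v_m = -2(-3)^m - 2·7^(m - 1).
Then v_{m+1} = 7·v_m + 20·(-3)^m = 7·(-2(-3)^m - 2·7^(m - 1)) + 20·(-3)^m = -2(-3)^(m + 1) - 2·7^m = -2(-3)^(m+1) - 2·7^((m+1) - 1),
which is the claimed formula at t = m+1.
By the principle of mathematical induction, the result holds for all t ≥ 1.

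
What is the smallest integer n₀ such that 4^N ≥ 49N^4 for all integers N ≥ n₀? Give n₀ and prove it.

At N = 9: 262144 < 321489, so the inequality fails and n₀ ≥ 10. We prove 4^N ≥ 49N^4 for all N ≥ 10.
Base step (N = 10): 4^N = 1048576 and 49N^4 = 490000, so 1048576 ≥ 490000.
Inductive step: suppose the statement holds for some j ≥ 10, so 4^j ≥ 49j^4.
Then 4^(j + 1) = 4·(4^j) ≥ 4·(49j^4).
Also, for j ≥ 10 we have 4·(49j^4) ≥ 49(j+1)^4, since 4 ≥ (1 + 1/j)^4 for all j ≥ 10.
Combining, 4^(j + 1) ≥ 49(j+1)^4.
Hence, by induction on N, the claim holds for every N ≥ 10.
Hence the smallest such n₀ is 10.

n₀ = 10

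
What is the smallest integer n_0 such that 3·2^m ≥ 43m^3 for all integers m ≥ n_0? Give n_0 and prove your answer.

n_0 = 16

At m = 15: 98304 < 145125, so the inequality fails and n_0 ≥ 16. We prove 3·2^m ≥ 43m^3 for all m ≥ 16.
For the base case m = 16: 3·2^m = 196608 and 43m^3 = 176128, so 196608 ≥ 176128.
Inductive step: assume the claim holds for m = k, so 3·2^k ≥ 43k^3.
Then 3·2^(k + 1) = 2·(3·2^k) ≥ 2·(43k^3).
Also, for k ≥ 16 we have 2·(43k^3) ≥ 43(k+1)^3, since 2 ≥ (1 + 1/k)^3 for all k ≥ 16.
Combining, 3·2^(k + 1) ≥ 43(k+1)^3.
Hence, by induction on m, the claim holds for every m ≥ 16.
Hence the smallest such n_0 is 16.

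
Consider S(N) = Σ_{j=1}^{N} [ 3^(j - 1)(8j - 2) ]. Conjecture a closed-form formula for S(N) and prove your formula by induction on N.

We claim S(N) = 3^N(4N - 3) + 3 for all N ≥ 1.
Base step (N = 1): S(1) = 6, and the closed form gives 6. They agree.
Inductive step: assume the claim holds for N = j, so S(j) = 3^j(4j - 3) + 3.
Then S(j+1) = S(j) + (3^j(8j + 6)) = (3^j(4j - 3) + 3) + (3^j(8j + 6)).
Simplifying, S(j+1) = 12·3^j·j + 3·3^j + 3 = 3^(j+1)(4(j+1) - 3) + 3,
which is the closed form with N = j+1.
Hence, by induction on N, the claim holds for every N ≥ 1.

S(N) = 3^N(4N - 3) + 3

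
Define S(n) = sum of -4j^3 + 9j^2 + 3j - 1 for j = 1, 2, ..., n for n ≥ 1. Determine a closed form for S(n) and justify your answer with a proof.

We claim S(n) = -n(n^3 - n^2 - 5n - 2) for all n ≥ 1.
Base case (n = 1): S(1) = 7, and the closed form gives 7. They agree.
For the inductive step, assume it holds for an arbitrary j ≥ 1, so S(j) = j(-j^3 + j^2 + 5j + 2).
Then S(j+1) = S(j) + (-4j^3 - 3j^2 + 9j + 7) = (j(-j^3 + j^2 + 5j + 2)) + (-4j^3 - 3j^2 + 9j + 7).
Simplifying, S(j+1) = -(j + 1)(j^3 + 2j^2 - 4j - 7) = -(j+1)((j+1)^3 - (j+1)^2 - 5(j+1) - 2),
which is the closed form with n = j+1.
By induction, the statement is established for all n ≥ 1.

S(n) = -n(n^3 - n^2 - 5n - 2)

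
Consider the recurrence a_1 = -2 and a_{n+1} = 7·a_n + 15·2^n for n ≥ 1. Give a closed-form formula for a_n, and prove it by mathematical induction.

Computing the first terms: a_1 = -2, a_2 = 16, a_3 = 172. This suggests a_n = -3·2^n + 4·7^(n - 1).
When n = 1: the formula gives -2 = -2 = a_1.
Suppose the result is true for n = p, so a_p = -3·2^p + 4·7^(p - 1).
Then a_{p+1} = 7·a_p + 15·2^p = 7·(-3·2^p + 4·7^(p - 1)) + 15·2^p = -3·2^(p + 1) + 4·7^p = -3·2^(p+1) + 4·7^((p+1) - 1),
which is the claimed formula at n = p+1.
This completes the induction.

a_n = -3·2^n + 4·7^(n - 1)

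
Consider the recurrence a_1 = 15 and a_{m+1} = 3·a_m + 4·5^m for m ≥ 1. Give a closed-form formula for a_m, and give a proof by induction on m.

Computing the first terms: a_1 = 15, a_2 = 65, a_3 = 295. This suggests a_m = 5·3^(m - 1) + 2·5^m.
When m = 1: the formula gives 15 = 15 = a_1.
Inductive step: assume the claim holds for m = r, so a_r = 5·3^(r - 1) + 2·5^r.
Then a_{r+1} = 3·a_r + 4·5^r = 3·(5·3^(r - 1) + 2·5^r) + 4·5^r = 5·3^r + 2·5^(r + 1) = 5·3^((r+1) - 1) + 2·5^(r+1),
which is the claimed formula at m = r+1.
By the principle of mathematical induction, the result holds for all m ≥ 1.

a_m = 5·3^(m - 1) + 2·5^m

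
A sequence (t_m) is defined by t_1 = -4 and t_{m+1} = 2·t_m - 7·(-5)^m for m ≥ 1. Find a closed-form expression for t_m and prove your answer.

t_m = (-5)^m + 2^(m - 1)

Computing the first terms: t_1 = -4, t_2 = 27, t_3 = -121. This suggests t_m = (-5)^m + 2^(m - 1).
For the base case m = 1: the formula gives -4 = -4 = t_1.
Inductive step: assume the claim holds for m = k, so t_k = (-5)^k + 2^(k - 1).
Then t_{k+1} = 2·t_k - 7·(-5)^k = 2·((-5)^k + 2^(k - 1)) - 7·(-5)^k = (-5)^(k + 1) + 2^k = (-5)^(k+1) + 2^((k+1) - 1),
which is the claimed formula at m = k+1.
By induction, the statement is established for all m ≥ 1.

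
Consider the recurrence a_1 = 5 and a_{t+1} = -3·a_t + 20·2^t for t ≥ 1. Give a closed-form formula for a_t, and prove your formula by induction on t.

Computing the first terms: a_1 = 5, a_2 = 25, a_3 = 5. This suggests a_t = (-3)^t + 2^(t + 2).
Base case (t = 1): the formula gives 5 = 5 = a_1.
Suppose the result is true for t = j, so a_j = (-3)^j + 2^(j + 2).
Then a_{j+1} = -3·a_j + 20·2^j = -3·((-3)^j + 2^(j + 2)) + 20·2^j = (-3)^(j + 1) + 2^(j + 3) = (-3)^(j+1) + 2^((j+1) + 2),
which is the claimed formula at t = j+1.
By the principle of mathematical induction, the result holds for all t ≥ 1.

a_t = (-3)^t + 2^(t + 2)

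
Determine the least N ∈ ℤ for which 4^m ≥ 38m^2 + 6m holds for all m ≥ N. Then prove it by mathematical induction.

N = 5

At m = 4: 256 < 632, so the inequality fails and N ≥ 5. We prove 4^m ≥ 38m^2 + 6m for all m ≥ 5.
Base step (m = 5): 4^m = 1024 and 38m^2 + 6m = 980, so 1024 ≥ 980.
Inductive step: assume the claim holds for m = j, so 4^j ≥ 38j^2 + 6j.
Then 4^(j + 1) = 4·(4^j) ≥ 4·(38j^2 + 6j).
Also, for j ≥ 5 we have 4·(38j^2 + 6j) ≥ 38(j+1)^2 + 6(j+1), since 4·(38j^2 + 6j) − (38(j+1)^2 + 6(j+1)) = 114j^2 - 58j - 44, which is nonnegative for all j ≥ 5.
Combining, 4^(j + 1) ≥ 38(j+1)^2 + 6(j+1).
Hence, by induction on m, the claim holds for every m ≥ 5.
Hence the smallest such N is 5.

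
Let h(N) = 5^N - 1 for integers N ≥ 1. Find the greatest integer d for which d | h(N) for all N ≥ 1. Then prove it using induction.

d = 4

Computing the first values: h(1) = 4 and h(2) = 24; gcd(4, 24) = 4, so d ≤ 4.
We prove 4 | 5^N - 1 for all N ≥ 1 by induction on N.
Base case (N = 1): h(1) = 4 = 4·(1), so 4 | h(1).
For the inductive step, assume it holds for an arbitrary p ≥ 1, i.e. 4 | h(p). Then
5^{p+1} − 1^{p+1} = 5·5^p − 1·1^p = 5·(5^p − 1^p) + (4)·1^p. The first term is divisible by 4 by the inductive hypothesis, and the second term (4)·1^p is divisible by 4 since 4 | 4. Hence 4 | h(p+1).
By the principle of mathematical induction, the result holds for all N ≥ 1.
Therefore the largest such d is 4.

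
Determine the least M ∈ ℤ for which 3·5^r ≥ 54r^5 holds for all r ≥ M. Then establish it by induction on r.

M = 9

At r = 8: 1171875 < 1769472, so the inequality fails and M ≥ 9. We prove 3·5^r ≥ 54r^5 for all r ≥ 9.
Base case (r = 9): 3·5^r = 5859375 and 54r^5 = 3188646, so 5859375 ≥ 3188646.
Inductive step: assume the claim holds for r = j, so 3·5^j ≥ 54j^5.
Then 3·5^(j + 1) = 5·(3·5^j) ≥ 5·(54j^5).
Also, for j ≥ 9 we have 5·(54j^5) ≥ 54(j+1)^5, since 5 ≥ (1 + 1/j)^5 for all j ≥ 9.
Combining, 3·5^(j + 1) ≥ 54(j+1)^5.
Hence, by induction on r, the claim holds for every r ≥ 9.
Hence the smallest such M is 9.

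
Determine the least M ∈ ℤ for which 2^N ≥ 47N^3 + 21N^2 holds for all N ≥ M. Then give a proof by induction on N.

At N = 18: 262144 < 280908, so the inequality fails and M ≥ 19. We prove 2^N ≥ 47N^3 + 21N^2 for all N ≥ 19.
Base case (N = 19): 2^N = 524288 and 47N^3 + 21N^2 = 329954, so 524288 ≥ 329954.
For the inductive step, assume it holds for an arbitrary r ≥ 19, so 2^r ≥ 47r^3 + 21r^2.
Then 2^(r + 1) = 2·(2^r) ≥ 2·(47r^3 + 21r^2).
Also, for r ≥ 19 we have 2·(47r^3 + 21r^2) ≥ 47(r+1)^3 + 21(r+1)^2, since 2·(47r^3 + 21r^2) − (47(r+1)^3 + 21(r+1)^2) = 47r^3 - 120r^2 - 183r - 68, which is nonnegative for all r ≥ 19.
Combining, 2^(r + 1) ≥ 47(r+1)^3 + 21(r+1)^2.
By the principle of mathematical induction, the result holds for all N ≥ 19.
Hence the smallest such M is 19.

M = 19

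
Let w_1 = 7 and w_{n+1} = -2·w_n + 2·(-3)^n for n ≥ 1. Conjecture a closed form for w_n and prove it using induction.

w_n = (-2)^(n - 1) - 2(-3)^n

Computing the first terms: w_1 = 7, w_2 = -20, w_3 = 58. This suggests w_n = (-2)^(n - 1) - 2(-3)^n.
When n = 1: the formula gives 7 = 7 = w_1.
For the inductive step, assume it holds for an arbitrary j ≥ 1, so w_j = (-2)^(j - 1) - 2(-3)^j.
Then w_{j+1} = -2·w_j + 2·(-3)^j = -2·((-2)^(j - 1) - 2(-3)^j) + 2·(-3)^j = (-2)^j - 2(-3)^(j + 1) = (-2)^((j+1) - 1) - 2(-3)^(j+1),
which is the claimed formula at n = j+1.
This completes the induction.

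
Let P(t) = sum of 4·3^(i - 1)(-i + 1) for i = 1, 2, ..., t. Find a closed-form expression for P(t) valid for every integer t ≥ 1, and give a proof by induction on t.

We claim P(t) = 3^t(-2t + 3) - 3 for all t ≥ 1.
Base case (t = 1): P(1) = 0, and the closed form gives 0. They agree.
For the inductive step, assume it holds for an arbitrary i ≥ 1, so P(i) = 3^i(-2i + 3) - 3.
Then P(i+1) = P(i) + (-4·3^i·i) = (3^i(-2i + 3) - 3) + (-4·3^i·i).
Simplifying, P(i+1) = -6·3^i·i + 3·3^i - 3 = 3^(i+1)(-2(i+1) + 3) - 3,
which is the closed form with t = i+1.
By induction, the statement is established for all t ≥ 1.

P(t) = 3^t(-2t + 3) - 3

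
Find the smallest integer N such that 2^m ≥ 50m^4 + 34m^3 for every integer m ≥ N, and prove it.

N = 25

At m = 24: 16777216 < 17058816, so the inequality fails and N ≥ 25. We prove 2^m ≥ 50m^4 + 34m^3 for all m ≥ 25.
For the base case m = 25: 2^m = 33554432 and 50m^4 + 34m^3 = 20062500, so 33554432 ≥ 20062500.
For the inductive step, assume it holds for an arbitrary r ≥ 25, so 2^r ≥ 50r^4 + 34r^3.
Then 2^(r + 1) = 2·(2^r) ≥ 2·(50r^4 + 34r^3).
Also, for r ≥ 25 we have 2·(50r^4 + 34r^3) ≥ 50(r+1)^4 + 34(r+1)^3, since 2·(50r^4 + 34r^3) − (50(r+1)^4 + 34(r+1)^3) = 50r^4 - 166r^3 - 402r^2 - 302r - 84, which is nonnegative for all r ≥ 25.
Combining, 2^(r + 1) ≥ 50(r+1)^4 + 34(r+1)^3.
By the principle of mathematical induction, the result holds for all m ≥ 25.
Hence the smallest such N is 25.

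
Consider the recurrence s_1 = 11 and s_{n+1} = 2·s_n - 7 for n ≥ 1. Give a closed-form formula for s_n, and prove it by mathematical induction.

Computing the first terms: s_1 = 11, s_2 = 15, s_3 = 23. This suggests s_n = 2^(n + 1) + 7.
When n = 1: the formula gives 11 = 11 = s_1.
For the inductive step, assume it holds for an arbitrary j ≥ 1, so s_j = 2^(j + 1) + 7.
Then s_{j+1} = 2·s_j - 7 = 2·(2^(j + 1) + 7) - 7 = 2^(j + 2) + 7 = 2^((j+1) + 1) + 7,
which is the claimed formula at n = j+1.
Hence, by induction on n, the claim holds for every n ≥ 1.

s_n = 2^(n + 1) + 7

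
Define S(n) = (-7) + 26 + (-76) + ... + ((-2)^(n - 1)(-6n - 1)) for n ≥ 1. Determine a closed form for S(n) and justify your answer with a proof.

S(n) = (-2)^n(2n + 1) - 1

We claim S(n) = (-2)^n(2n + 1) - 1 for all n ≥ 1.
When n = 1: S(1) = -7, and the closed form gives -7. They agree.
Suppose the result is true for n = r, so S(r) = (-2)^r(2r + 1) - 1.
Then S(r+1) = S(r) + ((-2)^r(-6r - 7)) = ((-2)^r(2r + 1) - 1) + ((-2)^r(-6r - 7)).
Simplifying, S(r+1) = -4(-2)^r·r - 6(-2)^r - 1 = (-2)^(r+1)(2(r+1) + 1) - 1,
which is the closed form with n = r+1.
This completes the induction.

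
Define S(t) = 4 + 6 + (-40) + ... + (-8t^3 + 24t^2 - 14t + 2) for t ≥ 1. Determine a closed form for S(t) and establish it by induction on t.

We claim S(t) = -t(2t^3 - 4t^2 - 3t + 1) for all t ≥ 1.
When t = 1: S(1) = 4, and the closed form gives 4. They agree.
Inductive step: assume the claim holds for t = i, so S(i) = i(-2i^3 + 4i^2 + 3i - 1).
Then S(i+1) = S(i) + (-8i^3 + 10i + 4) = (i(-2i^3 + 4i^2 + 3i - 1)) + (-8i^3 + 10i + 4).
Simplifying, S(i+1) = -(i + 1)(2i^3 + 2i^2 - 5i - 4) = -(i+1)(2(i+1)^3 - 4(i+1)^2 - 3(i+1) + 1),
which is the closed form with t = i+1.
By induction, the statement is established for all t ≥ 1.

S(t) = -t(2t^3 - 4t^2 - 3t + 1)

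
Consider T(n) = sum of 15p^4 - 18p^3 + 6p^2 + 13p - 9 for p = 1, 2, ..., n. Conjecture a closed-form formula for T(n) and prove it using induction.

T(n) = n(3n^4 + 3n^3 - 2n^2 + 5n - 2)

We claim T(n) = n(3n^4 + 3n^3 - 2n^2 + 5n - 2) for all n ≥ 1.
Base case (n = 1): T(1) = 7, and the closed form gives 7. They agree.
Inductive step: assume the claim holds for n = p, so T(p) = p(3p^4 + 3p^3 - 2p^2 + 5p - 2).
Then T(p+1) = T(p) + (15p^4 + 42p^3 + 42p^2 + 31p + 7) = (p(3p^4 + 3p^3 - 2p^2 + 5p - 2)) + (15p^4 + 42p^3 + 42p^2 + 31p + 7).
Simplifying, T(p+1) = (p + 1)(3p^4 + 15p^3 + 25p^2 + 22p + 7) = (p+1)(3(p+1)^4 + 3(p+1)^3 - 2(p+1)^2 + 5(p+1) - 2),
which is the closed form with n = p+1.
Hence, by induction on n, the claim holds for every n ≥ 1.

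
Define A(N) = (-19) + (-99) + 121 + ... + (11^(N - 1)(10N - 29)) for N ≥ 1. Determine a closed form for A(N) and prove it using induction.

We claim A(N) = 11^N(N - 3) + 3 for all N ≥ 1.
For the base case N = 1: A(1) = -19, and the closed form gives -19. They agree.
Inductive step: assume the claim holds for N = k, so A(k) = 11^k(k - 3) + 3.
Then A(k+1) = A(k) + (11^k(10k - 19)) = (11^k(k - 3) + 3) + (11^k(10k - 19)).
Simplifying, A(k+1) = 11·11^k·k - 22·11^k + 3 = 11^(k+1)((k+1) - 3) + 3,
which is the closed form with N = k+1.
Hence, by induction on N, the claim holds for every N ≥ 1.

A(N) = 11^N(N - 3) + 3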